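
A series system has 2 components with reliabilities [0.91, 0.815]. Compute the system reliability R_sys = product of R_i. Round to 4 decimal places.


Components: [0.91, 0.815]
After component 1 (R=0.91): product = 0.91
After component 2 (R=0.815): product = 0.7417
R_sys = 0.7417

0.7417


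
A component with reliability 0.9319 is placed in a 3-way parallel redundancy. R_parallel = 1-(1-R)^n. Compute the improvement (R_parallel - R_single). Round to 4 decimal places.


R_single = 0.9319, n = 3
1 - R_single = 0.0681
(1 - R_single)^n = 0.0681^3 = 0.0003
R_parallel = 1 - 0.0003 = 0.9997
Improvement = 0.9997 - 0.9319
Improvement = 0.0678

0.0678


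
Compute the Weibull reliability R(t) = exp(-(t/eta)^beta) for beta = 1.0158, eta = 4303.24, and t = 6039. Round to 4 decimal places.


beta = 1.0158, eta = 4303.24, t = 6039
t/eta = 6039 / 4303.24 = 1.4034
(t/eta)^beta = 1.4034^1.0158 = 1.4109
R(t) = exp(-1.4109)
R(t) = 0.2439

0.2439


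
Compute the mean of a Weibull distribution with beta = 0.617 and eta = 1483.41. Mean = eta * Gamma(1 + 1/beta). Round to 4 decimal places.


beta = 0.617, eta = 1483.41
1/beta = 1.6207
1 + 1/beta = 2.6207
Gamma(2.6207) = 1.4522
Mean = 1483.41 * 1.4522
Mean = 2154.237

2154.237


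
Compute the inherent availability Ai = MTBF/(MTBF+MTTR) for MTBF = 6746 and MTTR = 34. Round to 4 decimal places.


MTBF = 6746
MTTR = 34
MTBF + MTTR = 6780
Ai = 6746 / 6780
Ai = 0.995

0.995


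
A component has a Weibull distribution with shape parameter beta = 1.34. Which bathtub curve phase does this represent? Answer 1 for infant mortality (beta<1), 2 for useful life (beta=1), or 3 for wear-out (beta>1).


beta = 1.34
Compare beta to 1:
beta < 1 => infant mortality (phase 1)
beta = 1 => useful life (phase 2)
beta > 1 => wear-out (phase 3)
Since beta = 1.34, this is wear-out (increasing failure rate)
Phase = 3

3


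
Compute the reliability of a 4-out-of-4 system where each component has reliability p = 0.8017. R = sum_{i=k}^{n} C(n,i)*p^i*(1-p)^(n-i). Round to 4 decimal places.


k = 4, n = 4, p = 0.8017
i=4: C(4,4)=1 * 0.8017^4 * 0.1983^0 = 0.4131
R = sum of terms = 0.4131

0.4131


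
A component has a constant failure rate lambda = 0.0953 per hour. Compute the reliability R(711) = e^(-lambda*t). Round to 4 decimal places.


lambda = 0.0953
t = 711
lambda * t = 67.7583
R(t) = e^(-67.7583)
R(t) = 0.0

0.0


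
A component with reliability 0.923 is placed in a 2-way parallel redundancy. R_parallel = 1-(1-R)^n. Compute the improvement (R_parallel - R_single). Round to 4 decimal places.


R_single = 0.923, n = 2
1 - R_single = 0.077
(1 - R_single)^n = 0.077^2 = 0.0059
R_parallel = 1 - 0.0059 = 0.9941
Improvement = 0.9941 - 0.923
Improvement = 0.0711

0.0711


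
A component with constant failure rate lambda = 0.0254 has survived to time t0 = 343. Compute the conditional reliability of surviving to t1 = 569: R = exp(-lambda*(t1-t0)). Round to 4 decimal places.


lambda = 0.0254
t0 = 343, t1 = 569
t1 - t0 = 226
lambda * (t1-t0) = 0.0254 * 226 = 5.7404
R = exp(-5.7404)
R = 0.0032

0.0032


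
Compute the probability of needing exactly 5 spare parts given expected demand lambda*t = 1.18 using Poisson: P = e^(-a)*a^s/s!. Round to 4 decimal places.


a = 1.18, s = 5
e^(-a) = e^(-1.18) = 0.3073
a^s = 1.18^5 = 2.2878
s! = 120
P = 0.3073 * 2.2878 / 120
P = 0.0059

0.0059


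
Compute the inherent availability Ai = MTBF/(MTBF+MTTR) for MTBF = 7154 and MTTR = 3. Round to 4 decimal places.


MTBF = 7154
MTTR = 3
MTBF + MTTR = 7157
Ai = 7154 / 7157
Ai = 0.9996

0.9996


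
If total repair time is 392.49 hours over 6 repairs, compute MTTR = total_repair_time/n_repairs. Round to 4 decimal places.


total_repair_time = 392.49
n_repairs = 6
MTTR = 392.49 / 6
MTTR = 65.415

65.415


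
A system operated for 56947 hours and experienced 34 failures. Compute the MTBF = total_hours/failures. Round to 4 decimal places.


total_hours = 56947
failures = 34
MTBF = 56947 / 34
MTBF = 1674.9118

1674.9118


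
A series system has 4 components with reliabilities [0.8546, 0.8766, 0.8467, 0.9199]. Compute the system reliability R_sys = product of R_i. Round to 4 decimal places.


Components: [0.8546, 0.8766, 0.8467, 0.9199]
After component 1 (R=0.8546): product = 0.8546
After component 2 (R=0.8766): product = 0.7491
After component 3 (R=0.8467): product = 0.6343
After component 4 (R=0.9199): product = 0.5835
R_sys = 0.5835

0.5835


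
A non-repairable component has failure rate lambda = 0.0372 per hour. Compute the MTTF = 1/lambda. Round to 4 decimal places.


lambda = 0.0372
MTTF = 1 / 0.0372
MTTF = 26.8817

26.8817


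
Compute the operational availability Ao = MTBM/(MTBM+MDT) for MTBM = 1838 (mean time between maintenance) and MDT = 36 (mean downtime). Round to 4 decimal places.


MTBM = 1838
MDT = 36
MTBM + MDT = 1874
Ao = 1838 / 1874
Ao = 0.9808

0.9808


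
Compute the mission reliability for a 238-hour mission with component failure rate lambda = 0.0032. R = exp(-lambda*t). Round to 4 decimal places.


lambda = 0.0032
mission_time = 238
lambda * t = 0.0032 * 238 = 0.7616
R = exp(-0.7616)
R = 0.4669

0.4669


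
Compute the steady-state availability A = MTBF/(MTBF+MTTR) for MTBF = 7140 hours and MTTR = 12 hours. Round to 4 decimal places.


MTBF = 7140
MTTR = 12
MTBF + MTTR = 7152
A = 7140 / 7152
A = 0.9983

0.9983


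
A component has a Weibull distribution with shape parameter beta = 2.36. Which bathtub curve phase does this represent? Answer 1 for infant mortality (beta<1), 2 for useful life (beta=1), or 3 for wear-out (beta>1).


beta = 2.36
Compare beta to 1:
beta < 1 => infant mortality (phase 1)
beta = 1 => useful life (phase 2)
beta > 1 => wear-out (phase 3)
Since beta = 2.36, this is wear-out (increasing failure rate)
Phase = 3

3


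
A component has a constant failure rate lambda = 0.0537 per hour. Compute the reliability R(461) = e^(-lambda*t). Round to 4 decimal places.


lambda = 0.0537
t = 461
lambda * t = 24.7557
R(t) = e^(-24.7557)
R(t) = 0.0

0.0


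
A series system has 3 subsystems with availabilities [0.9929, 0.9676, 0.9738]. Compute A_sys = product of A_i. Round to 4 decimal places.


Subsystems: [0.9929, 0.9676, 0.9738]
After subsystem 1 (A=0.9929): product = 0.9929
After subsystem 2 (A=0.9676): product = 0.9607
After subsystem 3 (A=0.9738): product = 0.9356
A_sys = 0.9356

0.9356


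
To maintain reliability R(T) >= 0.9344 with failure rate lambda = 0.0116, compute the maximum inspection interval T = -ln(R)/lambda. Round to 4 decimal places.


R_target = 0.9344
lambda = 0.0116
-ln(0.9344) = 0.0679
T = 0.0679 / 0.0116
T = 5.8492

5.8492


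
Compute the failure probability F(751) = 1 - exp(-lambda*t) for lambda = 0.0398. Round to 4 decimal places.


lambda = 0.0398, t = 751
lambda * t = 29.8898
exp(-29.8898) = 0.0
F(t) = 1 - 0.0
F(t) = 1.0

1.0


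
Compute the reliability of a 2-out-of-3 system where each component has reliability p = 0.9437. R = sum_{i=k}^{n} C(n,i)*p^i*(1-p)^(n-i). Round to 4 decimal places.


k = 2, n = 3, p = 0.9437
i=2: C(3,2)=3 * 0.9437^2 * 0.0563^1 = 0.1504
i=3: C(3,3)=1 * 0.9437^3 * 0.0563^0 = 0.8404
R = sum of terms = 0.9908

0.9908


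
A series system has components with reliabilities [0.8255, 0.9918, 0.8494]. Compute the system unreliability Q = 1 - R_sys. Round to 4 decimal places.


Components: [0.8255, 0.9918, 0.8494]
After component 1: product = 0.8255
After component 2: product = 0.8187
After component 3: product = 0.6954
R_sys = 0.6954
Q = 1 - 0.6954 = 0.3046

0.3046


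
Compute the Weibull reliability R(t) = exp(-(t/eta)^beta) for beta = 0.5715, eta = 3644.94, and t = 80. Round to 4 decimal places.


beta = 0.5715, eta = 3644.94, t = 80
t/eta = 80 / 3644.94 = 0.0219
(t/eta)^beta = 0.0219^0.5715 = 0.1127
R(t) = exp(-0.1127)
R(t) = 0.8934

0.8934


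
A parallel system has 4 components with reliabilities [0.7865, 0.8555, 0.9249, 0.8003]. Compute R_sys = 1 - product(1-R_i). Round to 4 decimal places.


Components: [0.7865, 0.8555, 0.9249, 0.8003]
(1 - 0.7865) = 0.2135, running product = 0.2135
(1 - 0.8555) = 0.1445, running product = 0.0309
(1 - 0.9249) = 0.0751, running product = 0.0023
(1 - 0.8003) = 0.1997, running product = 0.0005
Product of (1-R_i) = 0.0005
R_sys = 1 - 0.0005 = 0.9995

0.9995


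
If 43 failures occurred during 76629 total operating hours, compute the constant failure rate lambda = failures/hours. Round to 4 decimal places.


failures = 43
total_hours = 76629
lambda = 43 / 76629
lambda = 0.0006

0.0006


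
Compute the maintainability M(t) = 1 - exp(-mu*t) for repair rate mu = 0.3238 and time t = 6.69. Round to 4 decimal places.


mu = 0.3238, t = 6.69
mu * t = 0.3238 * 6.69 = 2.1662
exp(-2.1662) = 0.1146
M(t) = 1 - 0.1146
M(t) = 0.8854

0.8854


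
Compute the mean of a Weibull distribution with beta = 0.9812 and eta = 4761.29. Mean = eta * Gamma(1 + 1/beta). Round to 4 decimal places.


beta = 0.9812, eta = 4761.29
1/beta = 1.0192
1 + 1/beta = 2.0192
Gamma(2.0192) = 1.0083
Mean = 4761.29 * 1.0083
Mean = 4800.5821

4800.5821


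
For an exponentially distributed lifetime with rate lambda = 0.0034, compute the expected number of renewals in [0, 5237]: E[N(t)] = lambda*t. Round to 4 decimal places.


lambda = 0.0034
t = 5237
E[N(t)] = lambda * t
E[N(t)] = 0.0034 * 5237
E[N(t)] = 17.8058

17.8058


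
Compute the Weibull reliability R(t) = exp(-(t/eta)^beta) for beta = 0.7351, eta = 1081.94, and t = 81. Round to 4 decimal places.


beta = 0.7351, eta = 1081.94, t = 81
t/eta = 81 / 1081.94 = 0.0749
(t/eta)^beta = 0.0749^0.7351 = 0.1488
R(t) = exp(-0.1488)
R(t) = 0.8618

0.8618


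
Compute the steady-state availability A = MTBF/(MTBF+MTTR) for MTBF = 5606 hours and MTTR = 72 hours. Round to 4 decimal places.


MTBF = 5606
MTTR = 72
MTBF + MTTR = 5678
A = 5606 / 5678
A = 0.9873

0.9873


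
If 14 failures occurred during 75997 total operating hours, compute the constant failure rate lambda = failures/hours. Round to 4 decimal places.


failures = 14
total_hours = 75997
lambda = 14 / 75997
lambda = 0.0002

0.0002


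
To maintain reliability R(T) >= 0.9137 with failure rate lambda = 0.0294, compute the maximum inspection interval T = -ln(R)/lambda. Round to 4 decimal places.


R_target = 0.9137
lambda = 0.0294
-ln(0.9137) = 0.0903
T = 0.0903 / 0.0294
T = 3.0698

3.0698


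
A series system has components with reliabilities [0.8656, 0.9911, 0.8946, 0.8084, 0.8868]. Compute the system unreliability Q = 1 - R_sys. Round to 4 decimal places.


Components: [0.8656, 0.9911, 0.8946, 0.8084, 0.8868]
After component 1: product = 0.8656
After component 2: product = 0.8579
After component 3: product = 0.7675
After component 4: product = 0.6204
After component 5: product = 0.5502
R_sys = 0.5502
Q = 1 - 0.5502 = 0.4498

0.4498


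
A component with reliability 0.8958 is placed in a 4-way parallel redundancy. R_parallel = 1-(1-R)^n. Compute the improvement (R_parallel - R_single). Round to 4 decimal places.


R_single = 0.8958, n = 4
1 - R_single = 0.1042
(1 - R_single)^n = 0.1042^4 = 0.0001
R_parallel = 1 - 0.0001 = 0.9999
Improvement = 0.9999 - 0.8958
Improvement = 0.1041

0.1041


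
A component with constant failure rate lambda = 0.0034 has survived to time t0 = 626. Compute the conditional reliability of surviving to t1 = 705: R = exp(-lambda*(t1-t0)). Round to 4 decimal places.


lambda = 0.0034
t0 = 626, t1 = 705
t1 - t0 = 79
lambda * (t1-t0) = 0.0034 * 79 = 0.2686
R = exp(-0.2686)
R = 0.7644

0.7644


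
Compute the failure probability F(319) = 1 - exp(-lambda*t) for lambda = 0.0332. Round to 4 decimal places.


lambda = 0.0332, t = 319
lambda * t = 10.5908
exp(-10.5908) = 0.0
F(t) = 1 - 0.0
F(t) = 1.0

1.0


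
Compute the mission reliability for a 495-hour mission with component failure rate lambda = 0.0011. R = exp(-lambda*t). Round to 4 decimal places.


lambda = 0.0011
mission_time = 495
lambda * t = 0.0011 * 495 = 0.5445
R = exp(-0.5445)
R = 0.5801

0.5801


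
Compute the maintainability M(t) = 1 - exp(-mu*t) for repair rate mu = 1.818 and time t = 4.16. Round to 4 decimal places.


mu = 1.818, t = 4.16
mu * t = 1.818 * 4.16 = 7.5629
exp(-7.5629) = 0.0005
M(t) = 1 - 0.0005
M(t) = 0.9995

0.9995


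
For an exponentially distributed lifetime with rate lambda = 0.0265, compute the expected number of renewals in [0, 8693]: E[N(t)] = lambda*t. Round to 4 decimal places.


lambda = 0.0265
t = 8693
E[N(t)] = lambda * t
E[N(t)] = 0.0265 * 8693
E[N(t)] = 230.3645

230.3645


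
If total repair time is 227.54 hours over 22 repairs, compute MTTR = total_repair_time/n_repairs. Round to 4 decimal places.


total_repair_time = 227.54
n_repairs = 22
MTTR = 227.54 / 22
MTTR = 10.3427

10.3427


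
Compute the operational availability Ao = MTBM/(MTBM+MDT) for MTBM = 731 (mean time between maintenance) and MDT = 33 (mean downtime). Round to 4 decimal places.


MTBM = 731
MDT = 33
MTBM + MDT = 764
Ao = 731 / 764
Ao = 0.9568

0.9568


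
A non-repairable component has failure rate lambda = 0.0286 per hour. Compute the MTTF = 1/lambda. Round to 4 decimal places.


lambda = 0.0286
MTTF = 1 / 0.0286
MTTF = 34.965

34.965


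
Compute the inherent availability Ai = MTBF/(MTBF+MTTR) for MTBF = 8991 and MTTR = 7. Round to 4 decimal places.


MTBF = 8991
MTTR = 7
MTBF + MTTR = 8998
Ai = 8991 / 8998
Ai = 0.9992

0.9992


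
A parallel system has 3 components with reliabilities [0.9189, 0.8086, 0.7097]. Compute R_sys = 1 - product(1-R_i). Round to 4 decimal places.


Components: [0.9189, 0.8086, 0.7097]
(1 - 0.9189) = 0.0811, running product = 0.0811
(1 - 0.8086) = 0.1914, running product = 0.0155
(1 - 0.7097) = 0.2903, running product = 0.0045
Product of (1-R_i) = 0.0045
R_sys = 1 - 0.0045 = 0.9955

0.9955


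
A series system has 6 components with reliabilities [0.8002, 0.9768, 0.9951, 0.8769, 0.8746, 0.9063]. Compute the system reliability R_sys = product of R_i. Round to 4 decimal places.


Components: [0.8002, 0.9768, 0.9951, 0.8769, 0.8746, 0.9063]
After component 1 (R=0.8002): product = 0.8002
After component 2 (R=0.9768): product = 0.7816
After component 3 (R=0.9951): product = 0.7778
After component 4 (R=0.8769): product = 0.6821
After component 5 (R=0.8746): product = 0.5965
After component 6 (R=0.9063): product = 0.5406
R_sys = 0.5406

0.5406


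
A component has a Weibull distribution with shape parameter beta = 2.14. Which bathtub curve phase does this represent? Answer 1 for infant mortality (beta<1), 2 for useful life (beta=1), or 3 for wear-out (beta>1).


beta = 2.14
Compare beta to 1:
beta < 1 => infant mortality (phase 1)
beta = 1 => useful life (phase 2)
beta > 1 => wear-out (phase 3)
Since beta = 2.14, this is wear-out (increasing failure rate)
Phase = 3

3


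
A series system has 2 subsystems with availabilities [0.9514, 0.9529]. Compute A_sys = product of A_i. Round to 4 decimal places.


Subsystems: [0.9514, 0.9529]
After subsystem 1 (A=0.9514): product = 0.9514
After subsystem 2 (A=0.9529): product = 0.9066
A_sys = 0.9066

0.9066


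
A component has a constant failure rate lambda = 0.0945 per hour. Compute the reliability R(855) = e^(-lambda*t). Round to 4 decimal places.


lambda = 0.0945
t = 855
lambda * t = 80.7975
R(t) = e^(-80.7975)
R(t) = 0.0

0.0


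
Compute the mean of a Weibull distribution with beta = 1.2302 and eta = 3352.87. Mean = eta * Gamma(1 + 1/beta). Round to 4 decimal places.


beta = 1.2302, eta = 3352.87
1/beta = 0.8129
1 + 1/beta = 1.8129
Gamma(1.8129) = 0.9349
Mean = 3352.87 * 0.9349
Mean = 3134.4799

3134.4799


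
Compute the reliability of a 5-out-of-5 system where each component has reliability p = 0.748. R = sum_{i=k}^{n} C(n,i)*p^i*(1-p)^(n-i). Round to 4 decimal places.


k = 5, n = 5, p = 0.748
i=5: C(5,5)=1 * 0.748^5 * 0.252^0 = 0.2342
R = sum of terms = 0.2342

0.2342


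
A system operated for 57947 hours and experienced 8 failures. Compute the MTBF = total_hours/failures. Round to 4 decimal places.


total_hours = 57947
failures = 8
MTBF = 57947 / 8
MTBF = 7243.375

7243.375


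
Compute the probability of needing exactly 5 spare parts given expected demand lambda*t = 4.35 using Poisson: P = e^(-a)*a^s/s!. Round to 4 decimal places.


a = 4.35, s = 5
e^(-a) = e^(-4.35) = 0.0129
a^s = 4.35^5 = 1557.5654
s! = 120
P = 0.0129 * 1557.5654 / 120
P = 0.1675

0.1675


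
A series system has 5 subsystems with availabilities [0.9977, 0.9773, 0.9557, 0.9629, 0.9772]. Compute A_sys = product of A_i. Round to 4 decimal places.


Subsystems: [0.9977, 0.9773, 0.9557, 0.9629, 0.9772]
After subsystem 1 (A=0.9977): product = 0.9977
After subsystem 2 (A=0.9773): product = 0.9751
After subsystem 3 (A=0.9557): product = 0.9319
After subsystem 4 (A=0.9629): product = 0.8973
After subsystem 5 (A=0.9772): product = 0.8768
A_sys = 0.8768

0.8768


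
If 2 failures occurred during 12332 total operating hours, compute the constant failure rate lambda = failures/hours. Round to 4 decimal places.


failures = 2
total_hours = 12332
lambda = 2 / 12332
lambda = 0.0002

0.0002


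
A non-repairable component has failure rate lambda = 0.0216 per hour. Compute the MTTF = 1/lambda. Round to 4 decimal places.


lambda = 0.0216
MTTF = 1 / 0.0216
MTTF = 46.2963

46.2963


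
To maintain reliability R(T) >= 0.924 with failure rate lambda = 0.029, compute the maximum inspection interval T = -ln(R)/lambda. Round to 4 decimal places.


R_target = 0.924
lambda = 0.029
-ln(0.924) = 0.079
T = 0.079 / 0.029
T = 2.7256

2.7256


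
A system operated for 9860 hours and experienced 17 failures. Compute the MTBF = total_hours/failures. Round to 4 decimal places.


total_hours = 9860
failures = 17
MTBF = 9860 / 17
MTBF = 580.0

580.0


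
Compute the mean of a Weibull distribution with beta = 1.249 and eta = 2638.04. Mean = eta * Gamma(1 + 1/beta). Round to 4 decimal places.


beta = 1.249, eta = 2638.04
1/beta = 0.8006
1 + 1/beta = 1.8006
Gamma(1.8006) = 0.9316
Mean = 2638.04 * 0.9316
Mean = 2457.4766

2457.4766


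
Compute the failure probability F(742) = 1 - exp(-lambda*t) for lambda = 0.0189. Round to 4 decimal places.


lambda = 0.0189, t = 742
lambda * t = 14.0238
exp(-14.0238) = 0.0
F(t) = 1 - 0.0
F(t) = 1.0

1.0


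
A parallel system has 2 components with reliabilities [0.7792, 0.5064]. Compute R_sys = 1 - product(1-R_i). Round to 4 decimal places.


Components: [0.7792, 0.5064]
(1 - 0.7792) = 0.2208, running product = 0.2208
(1 - 0.5064) = 0.4936, running product = 0.109
Product of (1-R_i) = 0.109
R_sys = 1 - 0.109 = 0.891

0.891


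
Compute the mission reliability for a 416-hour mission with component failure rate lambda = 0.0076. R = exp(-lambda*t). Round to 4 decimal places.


lambda = 0.0076
mission_time = 416
lambda * t = 0.0076 * 416 = 3.1616
R = exp(-3.1616)
R = 0.0424

0.0424


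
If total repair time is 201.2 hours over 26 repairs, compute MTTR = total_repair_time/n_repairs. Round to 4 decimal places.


total_repair_time = 201.2
n_repairs = 26
MTTR = 201.2 / 26
MTTR = 7.7385

7.7385


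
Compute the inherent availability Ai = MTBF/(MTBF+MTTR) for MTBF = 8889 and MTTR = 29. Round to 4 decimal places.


MTBF = 8889
MTTR = 29
MTBF + MTTR = 8918
Ai = 8889 / 8918
Ai = 0.9967

0.9967


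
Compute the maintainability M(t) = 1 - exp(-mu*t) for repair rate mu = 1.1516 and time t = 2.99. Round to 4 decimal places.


mu = 1.1516, t = 2.99
mu * t = 1.1516 * 2.99 = 3.4433
exp(-3.4433) = 0.032
M(t) = 1 - 0.032
M(t) = 0.968

0.968


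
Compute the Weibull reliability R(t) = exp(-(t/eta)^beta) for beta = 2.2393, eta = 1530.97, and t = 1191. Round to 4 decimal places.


beta = 2.2393, eta = 1530.97, t = 1191
t/eta = 1191 / 1530.97 = 0.7779
(t/eta)^beta = 0.7779^2.2393 = 0.5699
R(t) = exp(-0.5699)
R(t) = 0.5656

0.5656


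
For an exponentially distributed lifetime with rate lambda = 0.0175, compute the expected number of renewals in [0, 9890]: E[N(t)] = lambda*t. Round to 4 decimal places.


lambda = 0.0175
t = 9890
E[N(t)] = lambda * t
E[N(t)] = 0.0175 * 9890
E[N(t)] = 173.075

173.075


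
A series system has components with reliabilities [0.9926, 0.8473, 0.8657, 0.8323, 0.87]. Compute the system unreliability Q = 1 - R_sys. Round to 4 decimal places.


Components: [0.9926, 0.8473, 0.8657, 0.8323, 0.87]
After component 1: product = 0.9926
After component 2: product = 0.841
After component 3: product = 0.7281
After component 4: product = 0.606
After component 5: product = 0.5272
R_sys = 0.5272
Q = 1 - 0.5272 = 0.4728

0.4728


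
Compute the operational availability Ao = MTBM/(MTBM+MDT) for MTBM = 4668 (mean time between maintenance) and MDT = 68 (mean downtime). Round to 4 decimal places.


MTBM = 4668
MDT = 68
MTBM + MDT = 4736
Ao = 4668 / 4736
Ao = 0.9856

0.9856


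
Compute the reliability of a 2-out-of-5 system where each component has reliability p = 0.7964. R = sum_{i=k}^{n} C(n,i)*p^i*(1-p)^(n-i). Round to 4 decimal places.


k = 2, n = 5, p = 0.7964
i=2: C(5,2)=10 * 0.7964^2 * 0.2036^3 = 0.0535
i=3: C(5,3)=10 * 0.7964^3 * 0.2036^2 = 0.2094
i=4: C(5,4)=5 * 0.7964^4 * 0.2036^1 = 0.4095
i=5: C(5,5)=1 * 0.7964^5 * 0.2036^0 = 0.3204
R = sum of terms = 0.9928

0.9928


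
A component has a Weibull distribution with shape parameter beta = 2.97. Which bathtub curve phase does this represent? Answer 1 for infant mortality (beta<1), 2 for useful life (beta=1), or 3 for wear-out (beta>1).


beta = 2.97
Compare beta to 1:
beta < 1 => infant mortality (phase 1)
beta = 1 => useful life (phase 2)
beta > 1 => wear-out (phase 3)
Since beta = 2.97, this is wear-out (increasing failure rate)
Phase = 3

3


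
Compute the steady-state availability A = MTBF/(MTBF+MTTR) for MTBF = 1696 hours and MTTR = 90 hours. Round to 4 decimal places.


MTBF = 1696
MTTR = 90
MTBF + MTTR = 1786
A = 1696 / 1786
A = 0.9496

0.9496


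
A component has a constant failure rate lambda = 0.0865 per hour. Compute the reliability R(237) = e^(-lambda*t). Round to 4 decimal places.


lambda = 0.0865
t = 237
lambda * t = 20.5005
R(t) = e^(-20.5005)
R(t) = 0.0

0.0


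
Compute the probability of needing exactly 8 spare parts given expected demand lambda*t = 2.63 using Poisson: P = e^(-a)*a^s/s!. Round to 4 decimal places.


a = 2.63, s = 8
e^(-a) = e^(-2.63) = 0.0721
a^s = 2.63^8 = 2289.001
s! = 40320
P = 0.0721 * 2289.001 / 40320
P = 0.0041

0.0041


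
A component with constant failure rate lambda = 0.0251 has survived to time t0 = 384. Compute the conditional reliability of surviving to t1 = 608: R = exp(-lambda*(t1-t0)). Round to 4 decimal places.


lambda = 0.0251
t0 = 384, t1 = 608
t1 - t0 = 224
lambda * (t1-t0) = 0.0251 * 224 = 5.6224
R = exp(-5.6224)
R = 0.0036

0.0036


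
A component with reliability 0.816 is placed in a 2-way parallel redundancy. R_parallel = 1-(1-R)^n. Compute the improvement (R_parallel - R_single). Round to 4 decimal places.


R_single = 0.816, n = 2
1 - R_single = 0.184
(1 - R_single)^n = 0.184^2 = 0.0339
R_parallel = 1 - 0.0339 = 0.9661
Improvement = 0.9661 - 0.816
Improvement = 0.1501

0.1501


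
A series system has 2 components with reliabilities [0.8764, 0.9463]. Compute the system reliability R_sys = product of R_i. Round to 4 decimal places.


Components: [0.8764, 0.9463]
After component 1 (R=0.8764): product = 0.8764
After component 2 (R=0.9463): product = 0.8293
R_sys = 0.8293

0.8293


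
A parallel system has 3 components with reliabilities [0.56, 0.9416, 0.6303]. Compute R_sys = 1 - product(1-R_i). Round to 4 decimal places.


Components: [0.56, 0.9416, 0.6303]
(1 - 0.56) = 0.44, running product = 0.44
(1 - 0.9416) = 0.0584, running product = 0.0257
(1 - 0.6303) = 0.3697, running product = 0.0095
Product of (1-R_i) = 0.0095
R_sys = 1 - 0.0095 = 0.9905

0.9905


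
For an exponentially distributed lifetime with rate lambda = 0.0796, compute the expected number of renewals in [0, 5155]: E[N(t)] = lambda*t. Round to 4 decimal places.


lambda = 0.0796
t = 5155
E[N(t)] = lambda * t
E[N(t)] = 0.0796 * 5155
E[N(t)] = 410.338

410.338


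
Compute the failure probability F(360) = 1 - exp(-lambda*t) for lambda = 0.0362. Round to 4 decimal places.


lambda = 0.0362, t = 360
lambda * t = 13.032
exp(-13.032) = 0.0
F(t) = 1 - 0.0
F(t) = 1.0

1.0


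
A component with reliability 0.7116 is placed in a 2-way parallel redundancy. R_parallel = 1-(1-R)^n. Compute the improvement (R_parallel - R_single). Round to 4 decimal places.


R_single = 0.7116, n = 2
1 - R_single = 0.2884
(1 - R_single)^n = 0.2884^2 = 0.0832
R_parallel = 1 - 0.0832 = 0.9168
Improvement = 0.9168 - 0.7116
Improvement = 0.2052

0.2052


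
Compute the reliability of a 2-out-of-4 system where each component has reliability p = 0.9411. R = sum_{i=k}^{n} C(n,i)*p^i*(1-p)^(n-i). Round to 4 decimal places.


k = 2, n = 4, p = 0.9411
i=2: C(4,2)=6 * 0.9411^2 * 0.0589^2 = 0.0184
i=3: C(4,3)=4 * 0.9411^3 * 0.0589^1 = 0.1964
i=4: C(4,4)=1 * 0.9411^4 * 0.0589^0 = 0.7844
R = sum of terms = 0.9992

0.9992


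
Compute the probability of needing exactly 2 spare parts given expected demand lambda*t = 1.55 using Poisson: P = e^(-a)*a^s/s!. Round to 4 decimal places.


a = 1.55, s = 2
e^(-a) = e^(-1.55) = 0.2122
a^s = 1.55^2 = 2.4025
s! = 2
P = 0.2122 * 2.4025 / 2
P = 0.255

0.255


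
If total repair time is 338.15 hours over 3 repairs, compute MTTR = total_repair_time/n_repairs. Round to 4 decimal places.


total_repair_time = 338.15
n_repairs = 3
MTTR = 338.15 / 3
MTTR = 112.7167

112.7167


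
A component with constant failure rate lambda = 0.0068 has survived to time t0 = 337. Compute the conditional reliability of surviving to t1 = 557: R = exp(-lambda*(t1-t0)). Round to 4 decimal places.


lambda = 0.0068
t0 = 337, t1 = 557
t1 - t0 = 220
lambda * (t1-t0) = 0.0068 * 220 = 1.496
R = exp(-1.496)
R = 0.224

0.224


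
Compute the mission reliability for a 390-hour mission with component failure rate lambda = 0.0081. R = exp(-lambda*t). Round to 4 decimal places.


lambda = 0.0081
mission_time = 390
lambda * t = 0.0081 * 390 = 3.159
R = exp(-3.159)
R = 0.0425

0.0425


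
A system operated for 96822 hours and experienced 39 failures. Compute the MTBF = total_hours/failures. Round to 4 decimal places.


total_hours = 96822
failures = 39
MTBF = 96822 / 39
MTBF = 2482.6154

2482.6154


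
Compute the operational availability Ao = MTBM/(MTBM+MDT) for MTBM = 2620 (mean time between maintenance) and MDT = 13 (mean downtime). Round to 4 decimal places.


MTBM = 2620
MDT = 13
MTBM + MDT = 2633
Ao = 2620 / 2633
Ao = 0.9951

0.9951


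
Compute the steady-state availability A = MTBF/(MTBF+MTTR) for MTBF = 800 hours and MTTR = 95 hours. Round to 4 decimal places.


MTBF = 800
MTTR = 95
MTBF + MTTR = 895
A = 800 / 895
A = 0.8939

0.8939


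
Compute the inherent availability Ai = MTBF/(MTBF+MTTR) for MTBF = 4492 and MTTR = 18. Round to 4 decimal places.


MTBF = 4492
MTTR = 18
MTBF + MTTR = 4510
Ai = 4492 / 4510
Ai = 0.996

0.996


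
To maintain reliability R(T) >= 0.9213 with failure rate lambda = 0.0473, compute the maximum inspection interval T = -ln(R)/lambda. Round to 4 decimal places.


R_target = 0.9213
lambda = 0.0473
-ln(0.9213) = 0.082
T = 0.082 / 0.0473
T = 1.733

1.733


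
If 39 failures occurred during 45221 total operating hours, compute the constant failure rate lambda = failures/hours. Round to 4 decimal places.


failures = 39
total_hours = 45221
lambda = 39 / 45221
lambda = 0.0009

0.0009


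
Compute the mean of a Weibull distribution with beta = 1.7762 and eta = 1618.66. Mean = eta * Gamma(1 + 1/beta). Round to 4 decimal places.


beta = 1.7762, eta = 1618.66
1/beta = 0.563
1 + 1/beta = 1.563
Gamma(1.563) = 0.8899
Mean = 1618.66 * 0.8899
Mean = 1440.4229

1440.4229


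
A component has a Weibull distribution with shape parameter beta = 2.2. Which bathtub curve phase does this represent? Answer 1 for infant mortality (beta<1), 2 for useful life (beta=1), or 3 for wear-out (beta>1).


beta = 2.2
Compare beta to 1:
beta < 1 => infant mortality (phase 1)
beta = 1 => useful life (phase 2)
beta > 1 => wear-out (phase 3)
Since beta = 2.2, this is wear-out (increasing failure rate)
Phase = 3

3


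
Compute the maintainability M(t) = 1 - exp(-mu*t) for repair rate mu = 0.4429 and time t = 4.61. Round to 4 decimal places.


mu = 0.4429, t = 4.61
mu * t = 0.4429 * 4.61 = 2.0418
exp(-2.0418) = 0.1298
M(t) = 1 - 0.1298
M(t) = 0.8702

0.8702


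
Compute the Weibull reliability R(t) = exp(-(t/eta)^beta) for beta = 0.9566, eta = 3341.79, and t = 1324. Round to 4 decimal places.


beta = 0.9566, eta = 3341.79, t = 1324
t/eta = 1324 / 3341.79 = 0.3962
(t/eta)^beta = 0.3962^0.9566 = 0.4124
R(t) = exp(-0.4124)
R(t) = 0.662

0.662


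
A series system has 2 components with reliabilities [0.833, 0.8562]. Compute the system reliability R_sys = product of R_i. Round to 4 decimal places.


Components: [0.833, 0.8562]
After component 1 (R=0.833): product = 0.833
After component 2 (R=0.8562): product = 0.7132
R_sys = 0.7132

0.7132


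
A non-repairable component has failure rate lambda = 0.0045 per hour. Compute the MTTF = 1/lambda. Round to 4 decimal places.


lambda = 0.0045
MTTF = 1 / 0.0045
MTTF = 222.2222

222.2222


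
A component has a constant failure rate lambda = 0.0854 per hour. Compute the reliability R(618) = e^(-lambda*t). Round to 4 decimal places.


lambda = 0.0854
t = 618
lambda * t = 52.7772
R(t) = e^(-52.7772)
R(t) = 0.0

0.0


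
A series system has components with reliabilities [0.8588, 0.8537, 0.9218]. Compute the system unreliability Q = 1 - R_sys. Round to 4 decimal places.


Components: [0.8588, 0.8537, 0.9218]
After component 1: product = 0.8588
After component 2: product = 0.7332
After component 3: product = 0.6758
R_sys = 0.6758
Q = 1 - 0.6758 = 0.3242

0.3242


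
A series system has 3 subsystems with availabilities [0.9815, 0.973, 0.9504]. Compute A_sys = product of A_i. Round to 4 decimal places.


Subsystems: [0.9815, 0.973, 0.9504]
After subsystem 1 (A=0.9815): product = 0.9815
After subsystem 2 (A=0.973): product = 0.955
After subsystem 3 (A=0.9504): product = 0.9076
A_sys = 0.9076

0.9076


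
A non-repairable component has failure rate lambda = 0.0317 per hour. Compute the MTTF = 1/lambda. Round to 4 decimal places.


lambda = 0.0317
MTTF = 1 / 0.0317
MTTF = 31.5457

31.5457


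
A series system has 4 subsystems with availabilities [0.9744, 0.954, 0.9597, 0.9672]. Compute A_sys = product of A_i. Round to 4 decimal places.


Subsystems: [0.9744, 0.954, 0.9597, 0.9672]
After subsystem 1 (A=0.9744): product = 0.9744
After subsystem 2 (A=0.954): product = 0.9296
After subsystem 3 (A=0.9597): product = 0.8921
After subsystem 4 (A=0.9672): product = 0.8629
A_sys = 0.8629

0.8629


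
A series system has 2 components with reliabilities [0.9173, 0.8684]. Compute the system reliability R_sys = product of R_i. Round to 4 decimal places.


Components: [0.9173, 0.8684]
After component 1 (R=0.9173): product = 0.9173
After component 2 (R=0.8684): product = 0.7966
R_sys = 0.7966

0.7966


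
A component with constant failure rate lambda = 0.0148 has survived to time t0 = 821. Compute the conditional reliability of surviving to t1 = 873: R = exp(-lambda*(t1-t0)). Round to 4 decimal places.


lambda = 0.0148
t0 = 821, t1 = 873
t1 - t0 = 52
lambda * (t1-t0) = 0.0148 * 52 = 0.7696
R = exp(-0.7696)
R = 0.4632

0.4632


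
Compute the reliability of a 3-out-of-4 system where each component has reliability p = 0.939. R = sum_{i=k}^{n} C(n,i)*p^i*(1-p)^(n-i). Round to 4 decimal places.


k = 3, n = 4, p = 0.939
i=3: C(4,3)=4 * 0.939^3 * 0.061^1 = 0.202
i=4: C(4,4)=1 * 0.939^4 * 0.061^0 = 0.7774
R = sum of terms = 0.9794

0.9794


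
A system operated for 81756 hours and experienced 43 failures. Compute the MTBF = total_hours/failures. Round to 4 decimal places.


total_hours = 81756
failures = 43
MTBF = 81756 / 43
MTBF = 1901.3023

1901.3023


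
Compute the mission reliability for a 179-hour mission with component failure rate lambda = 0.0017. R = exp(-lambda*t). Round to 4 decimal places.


lambda = 0.0017
mission_time = 179
lambda * t = 0.0017 * 179 = 0.3043
R = exp(-0.3043)
R = 0.7376

0.7376


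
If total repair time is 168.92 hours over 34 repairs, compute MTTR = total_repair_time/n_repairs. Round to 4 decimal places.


total_repair_time = 168.92
n_repairs = 34
MTTR = 168.92 / 34
MTTR = 4.9682

4.9682


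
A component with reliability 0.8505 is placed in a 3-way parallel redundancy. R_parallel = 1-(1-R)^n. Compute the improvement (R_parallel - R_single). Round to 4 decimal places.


R_single = 0.8505, n = 3
1 - R_single = 0.1495
(1 - R_single)^n = 0.1495^3 = 0.0033
R_parallel = 1 - 0.0033 = 0.9967
Improvement = 0.9967 - 0.8505
Improvement = 0.1462

0.1462


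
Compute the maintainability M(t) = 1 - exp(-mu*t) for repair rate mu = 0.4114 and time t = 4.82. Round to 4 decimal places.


mu = 0.4114, t = 4.82
mu * t = 0.4114 * 4.82 = 1.9829
exp(-1.9829) = 0.1377
M(t) = 1 - 0.1377
M(t) = 0.8623

0.8623


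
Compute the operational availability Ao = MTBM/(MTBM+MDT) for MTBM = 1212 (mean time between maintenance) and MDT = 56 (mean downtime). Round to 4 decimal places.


MTBM = 1212
MDT = 56
MTBM + MDT = 1268
Ao = 1212 / 1268
Ao = 0.9558

0.9558


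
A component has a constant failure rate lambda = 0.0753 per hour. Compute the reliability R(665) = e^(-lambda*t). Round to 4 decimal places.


lambda = 0.0753
t = 665
lambda * t = 50.0745
R(t) = e^(-50.0745)
R(t) = 0.0

0.0


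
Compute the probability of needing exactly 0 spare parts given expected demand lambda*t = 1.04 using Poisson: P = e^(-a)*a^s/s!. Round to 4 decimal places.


a = 1.04, s = 0
e^(-a) = e^(-1.04) = 0.3535
a^s = 1.04^0 = 1.0
s! = 1
P = 0.3535 * 1.0 / 1
P = 0.3535

0.3535


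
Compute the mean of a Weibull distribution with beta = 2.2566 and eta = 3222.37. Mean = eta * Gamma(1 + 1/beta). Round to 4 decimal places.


beta = 2.2566, eta = 3222.37
1/beta = 0.4431
1 + 1/beta = 1.4431
Gamma(1.4431) = 0.8858
Mean = 3222.37 * 0.8858
Mean = 2854.2158

2854.2158


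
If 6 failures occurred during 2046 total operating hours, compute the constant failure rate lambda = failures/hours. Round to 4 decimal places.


failures = 6
total_hours = 2046
lambda = 6 / 2046
lambda = 0.0029

0.0029


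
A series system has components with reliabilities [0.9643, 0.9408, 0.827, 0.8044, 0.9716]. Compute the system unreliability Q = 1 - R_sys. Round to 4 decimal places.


Components: [0.9643, 0.9408, 0.827, 0.8044, 0.9716]
After component 1: product = 0.9643
After component 2: product = 0.9072
After component 3: product = 0.7503
After component 4: product = 0.6035
After component 5: product = 0.5864
R_sys = 0.5864
Q = 1 - 0.5864 = 0.4136

0.4136


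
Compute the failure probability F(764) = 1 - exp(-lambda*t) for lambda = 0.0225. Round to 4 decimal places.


lambda = 0.0225, t = 764
lambda * t = 17.19
exp(-17.19) = 0.0
F(t) = 1 - 0.0
F(t) = 1.0

1.0


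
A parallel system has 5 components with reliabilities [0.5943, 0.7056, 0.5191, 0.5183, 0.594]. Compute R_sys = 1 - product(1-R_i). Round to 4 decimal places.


Components: [0.5943, 0.7056, 0.5191, 0.5183, 0.594]
(1 - 0.5943) = 0.4057, running product = 0.4057
(1 - 0.7056) = 0.2944, running product = 0.1194
(1 - 0.5191) = 0.4809, running product = 0.0574
(1 - 0.5183) = 0.4817, running product = 0.0277
(1 - 0.594) = 0.406, running product = 0.0112
Product of (1-R_i) = 0.0112
R_sys = 1 - 0.0112 = 0.9888

0.9888


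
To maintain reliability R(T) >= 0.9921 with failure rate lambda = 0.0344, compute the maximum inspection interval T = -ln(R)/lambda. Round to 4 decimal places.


R_target = 0.9921
lambda = 0.0344
-ln(0.9921) = 0.0079
T = 0.0079 / 0.0344
T = 0.2306

0.2306


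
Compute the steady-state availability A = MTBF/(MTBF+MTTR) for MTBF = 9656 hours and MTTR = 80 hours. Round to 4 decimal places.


MTBF = 9656
MTTR = 80
MTBF + MTTR = 9736
A = 9656 / 9736
A = 0.9918

0.9918


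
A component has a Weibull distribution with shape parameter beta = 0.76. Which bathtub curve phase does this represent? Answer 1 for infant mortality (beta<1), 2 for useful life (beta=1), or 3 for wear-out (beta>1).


beta = 0.76
Compare beta to 1:
beta < 1 => infant mortality (phase 1)
beta = 1 => useful life (phase 2)
beta > 1 => wear-out (phase 3)
Since beta = 0.76, this is infant mortality (decreasing failure rate)
Phase = 1

1


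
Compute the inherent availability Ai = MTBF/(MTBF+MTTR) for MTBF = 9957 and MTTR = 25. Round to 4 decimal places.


MTBF = 9957
MTTR = 25
MTBF + MTTR = 9982
Ai = 9957 / 9982
Ai = 0.9975

0.9975


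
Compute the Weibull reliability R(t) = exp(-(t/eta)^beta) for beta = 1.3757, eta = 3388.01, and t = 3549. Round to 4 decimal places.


beta = 1.3757, eta = 3388.01, t = 3549
t/eta = 3549 / 3388.01 = 1.0475
(t/eta)^beta = 1.0475^1.3757 = 1.0659
R(t) = exp(-1.0659)
R(t) = 0.3444

0.3444


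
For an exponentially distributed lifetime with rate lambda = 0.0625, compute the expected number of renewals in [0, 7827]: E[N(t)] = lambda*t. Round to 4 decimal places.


lambda = 0.0625
t = 7827
E[N(t)] = lambda * t
E[N(t)] = 0.0625 * 7827
E[N(t)] = 489.1875

489.1875


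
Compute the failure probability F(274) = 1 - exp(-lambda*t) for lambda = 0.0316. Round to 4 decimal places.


lambda = 0.0316, t = 274
lambda * t = 8.6584
exp(-8.6584) = 0.0002
F(t) = 1 - 0.0002
F(t) = 0.9998

0.9998


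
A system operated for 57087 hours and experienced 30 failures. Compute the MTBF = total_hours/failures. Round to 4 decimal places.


total_hours = 57087
failures = 30
MTBF = 57087 / 30
MTBF = 1902.9

1902.9


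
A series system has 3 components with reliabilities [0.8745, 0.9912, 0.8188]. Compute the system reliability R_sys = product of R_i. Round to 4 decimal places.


Components: [0.8745, 0.9912, 0.8188]
After component 1 (R=0.8745): product = 0.8745
After component 2 (R=0.9912): product = 0.8668
After component 3 (R=0.8188): product = 0.7097
R_sys = 0.7097

0.7097


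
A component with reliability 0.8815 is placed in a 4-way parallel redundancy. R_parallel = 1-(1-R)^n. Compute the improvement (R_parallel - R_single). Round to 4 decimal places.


R_single = 0.8815, n = 4
1 - R_single = 0.1185
(1 - R_single)^n = 0.1185^4 = 0.0002
R_parallel = 1 - 0.0002 = 0.9998
Improvement = 0.9998 - 0.8815
Improvement = 0.1183

0.1183


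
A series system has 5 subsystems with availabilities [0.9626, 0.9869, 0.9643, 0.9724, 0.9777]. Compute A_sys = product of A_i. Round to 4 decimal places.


Subsystems: [0.9626, 0.9869, 0.9643, 0.9724, 0.9777]
After subsystem 1 (A=0.9626): product = 0.9626
After subsystem 2 (A=0.9869): product = 0.95
After subsystem 3 (A=0.9643): product = 0.9161
After subsystem 4 (A=0.9724): product = 0.8908
After subsystem 5 (A=0.9777): product = 0.8709
A_sys = 0.8709

0.8709


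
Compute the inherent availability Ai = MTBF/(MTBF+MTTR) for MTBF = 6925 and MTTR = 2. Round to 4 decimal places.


MTBF = 6925
MTTR = 2
MTBF + MTTR = 6927
Ai = 6925 / 6927
Ai = 0.9997

0.9997


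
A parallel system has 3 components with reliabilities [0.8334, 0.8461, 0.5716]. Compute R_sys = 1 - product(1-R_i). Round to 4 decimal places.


Components: [0.8334, 0.8461, 0.5716]
(1 - 0.8334) = 0.1666, running product = 0.1666
(1 - 0.8461) = 0.1539, running product = 0.0256
(1 - 0.5716) = 0.4284, running product = 0.011
Product of (1-R_i) = 0.011
R_sys = 1 - 0.011 = 0.989

0.989


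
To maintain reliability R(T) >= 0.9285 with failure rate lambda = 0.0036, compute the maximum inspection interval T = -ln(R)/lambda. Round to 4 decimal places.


R_target = 0.9285
lambda = 0.0036
-ln(0.9285) = 0.0742
T = 0.0742 / 0.0036
T = 20.6069

20.6069
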